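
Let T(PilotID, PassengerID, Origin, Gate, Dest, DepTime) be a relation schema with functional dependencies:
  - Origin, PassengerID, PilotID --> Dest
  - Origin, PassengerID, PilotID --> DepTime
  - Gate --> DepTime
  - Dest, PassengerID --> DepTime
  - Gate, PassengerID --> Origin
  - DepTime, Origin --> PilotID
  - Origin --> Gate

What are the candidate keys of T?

{Gate, PassengerID}, {Origin, PassengerID}

Attributes never on any right-hand side: {PassengerID} — every candidate key must contain it.
Closure of {Gate, PassengerID} is {DepTime, Dest, Gate, Origin, PassengerID, PilotID}, the whole schema; {Gate, PassengerID} is a candidate key.
Closure of {Origin, PassengerID} is {DepTime, Dest, Gate, Origin, PassengerID, PilotID}, the whole schema; {Origin, PassengerID} is a candidate key.
Any other superkey properly contains one of these, so there are no further candidate keys.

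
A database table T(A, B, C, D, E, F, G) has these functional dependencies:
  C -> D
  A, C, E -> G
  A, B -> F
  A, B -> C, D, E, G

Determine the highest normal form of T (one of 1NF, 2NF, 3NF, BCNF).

2NF

Candidate key: {A, B}. Prime attributes: {A, B}.
C -> D: {C}⁺ = {C, D}, which is not all of the attributes, so the left side is not a superkey — BCNF is violated.
C -> D determines the non-prime attribute {D} from a non-superkey — 3NF is violated.
Checking every proper subset of each key, none determines a non-prime attribute — 2NF is satisfied.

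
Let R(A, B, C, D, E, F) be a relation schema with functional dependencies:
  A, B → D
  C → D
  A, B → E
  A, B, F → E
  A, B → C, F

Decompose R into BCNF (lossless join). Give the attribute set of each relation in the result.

{A, B, C, E, F}; {C, D}

Candidate key of the original relation: {A, B}.
{A, B, C, D, E, F}: {C} determines {C, D} here but is not a superkey — split on C → D, giving {C, D} and {A, B, C, E, F}.
{C, D}: every determinant is a superkey — BCNF.
{A, B, C, E, F}: every determinant is a superkey — BCNF.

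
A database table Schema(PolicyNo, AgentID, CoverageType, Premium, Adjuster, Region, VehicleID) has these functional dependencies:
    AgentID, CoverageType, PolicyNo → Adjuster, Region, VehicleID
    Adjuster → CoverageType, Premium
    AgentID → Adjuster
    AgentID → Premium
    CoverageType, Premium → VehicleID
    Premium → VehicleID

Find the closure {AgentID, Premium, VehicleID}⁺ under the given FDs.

Start with {AgentID, Premium, VehicleID}.
AgentID → Adjuster applies; add {Adjuster} → now {Adjuster, AgentID, Premium, VehicleID}.
Adjuster → CoverageType, Premium applies; add {CoverageType} → now {Adjuster, AgentID, CoverageType, Premium, VehicleID}.
No further FD applies.

{Adjuster, AgentID, CoverageType, Premium, VehicleID}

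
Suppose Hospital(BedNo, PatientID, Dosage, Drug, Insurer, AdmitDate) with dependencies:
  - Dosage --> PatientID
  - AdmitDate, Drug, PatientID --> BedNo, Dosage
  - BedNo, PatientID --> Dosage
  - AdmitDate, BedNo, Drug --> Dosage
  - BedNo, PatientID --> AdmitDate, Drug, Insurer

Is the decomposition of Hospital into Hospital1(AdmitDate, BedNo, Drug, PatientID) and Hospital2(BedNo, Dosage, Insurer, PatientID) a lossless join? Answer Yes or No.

Common attributes: {BedNo, PatientID}; their closure is {AdmitDate, BedNo, Dosage, Drug, Insurer, PatientID}.
Since Hospital1 ⊆ {AdmitDate, BedNo, Dosage, Drug, Insurer, PatientID}, the intersection is a superkey of Hospital1; the decomposition is lossless.

Yes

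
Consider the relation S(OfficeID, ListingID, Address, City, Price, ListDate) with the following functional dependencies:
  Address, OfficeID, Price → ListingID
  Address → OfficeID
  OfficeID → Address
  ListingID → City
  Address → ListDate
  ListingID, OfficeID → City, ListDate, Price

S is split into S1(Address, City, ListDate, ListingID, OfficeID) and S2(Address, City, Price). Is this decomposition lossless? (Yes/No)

S1 ∩ S2 = {Address, City}; its closure under F is {Address, City, ListDate, OfficeID}.
S1 ⊄ {Address, City, ListDate, OfficeID} and S2 ⊄ {Address, City, ListDate, OfficeID}, so the split is lossy.

No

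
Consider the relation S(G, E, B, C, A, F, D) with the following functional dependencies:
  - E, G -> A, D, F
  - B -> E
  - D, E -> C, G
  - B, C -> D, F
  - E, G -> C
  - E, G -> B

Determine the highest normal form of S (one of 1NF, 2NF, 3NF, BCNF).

3NF

Candidate keys: {B, C}, {B, D}, {B, G}, {D, E}, {E, G}. Prime attributes: {B, C, D, E, G}.
B -> E breaks BCNF: {B}⁺ = {B, E}, so {B} is not a superkey.
But every attribute on its right side ({E}) is prime, and the same holds for every other non-superkey FD, so 3NF still holds.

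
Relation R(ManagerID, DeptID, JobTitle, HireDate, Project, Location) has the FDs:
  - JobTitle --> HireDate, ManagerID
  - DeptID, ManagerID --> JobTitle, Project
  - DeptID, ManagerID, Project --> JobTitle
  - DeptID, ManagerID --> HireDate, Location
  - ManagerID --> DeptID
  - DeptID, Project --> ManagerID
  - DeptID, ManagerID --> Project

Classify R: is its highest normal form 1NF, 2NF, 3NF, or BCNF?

BCNF

Candidate keys: {DeptID, Project}, {JobTitle}, {ManagerID}. Prime attributes: {DeptID, JobTitle, ManagerID, Project}.
Every FD has a superkey on the left, so the relation is in BCNF.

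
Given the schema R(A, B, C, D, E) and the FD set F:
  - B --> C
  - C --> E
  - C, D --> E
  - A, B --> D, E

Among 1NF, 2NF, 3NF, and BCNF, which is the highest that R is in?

Candidate key: {A, B}. Prime attributes: {A, B}.
B --> C breaks BCNF: {B}⁺ = {B, C, E}, so {B} is not a superkey.
B --> C determines the non-prime attribute {C} from a non-superkey — 3NF is violated.
Since {B} ⊂ {A, B} and {B}⁺ ⊇ {C, E} with {C, E} non-prime, there is a partial dependency; 2NF fails.

1NF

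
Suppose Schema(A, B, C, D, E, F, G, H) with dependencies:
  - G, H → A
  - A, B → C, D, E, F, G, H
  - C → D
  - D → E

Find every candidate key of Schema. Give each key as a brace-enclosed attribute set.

{A, B}, {B, G, H}

{B} never appears on the right of any FD, so every key must include it.
{A, B}⁺ = {A, B, C, D, E, F, G, H} — all of the relation — so {A, B} is a candidate key.
{B, G, H}⁺ = {A, B, C, D, E, F, G, H} — all of the relation — so {B, G, H} is a candidate key.
These are minimal and exhaustive — every other superkey contains one of them.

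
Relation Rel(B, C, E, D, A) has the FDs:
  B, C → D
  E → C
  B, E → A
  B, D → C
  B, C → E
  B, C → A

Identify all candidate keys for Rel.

Attributes never on any right-hand side: {B} — every candidate key must contain it.
{B, C}⁺ = {A, B, C, D, E} — all of the relation — so {B, C} is a candidate key.
{B, D}⁺ = {A, B, C, D, E} — all of the relation — so {B, D} is a candidate key.
{B, E}⁺ = {A, B, C, D, E} — all of the relation — so {B, E} is a candidate key.
No proper subset of any of these is a key, and no other minimal superkey exists.

{B, C}, {B, D}, {B, E}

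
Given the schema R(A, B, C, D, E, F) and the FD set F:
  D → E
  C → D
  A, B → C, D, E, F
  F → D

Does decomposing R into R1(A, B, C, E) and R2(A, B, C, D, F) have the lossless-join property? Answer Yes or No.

The shared attributes are {A, B, C} and {A, B, C}⁺ = {A, B, C, D, E, F}.
R1 is contained in that closure, so R1 ∩ R2 → R1 holds and the join is lossless.

Yes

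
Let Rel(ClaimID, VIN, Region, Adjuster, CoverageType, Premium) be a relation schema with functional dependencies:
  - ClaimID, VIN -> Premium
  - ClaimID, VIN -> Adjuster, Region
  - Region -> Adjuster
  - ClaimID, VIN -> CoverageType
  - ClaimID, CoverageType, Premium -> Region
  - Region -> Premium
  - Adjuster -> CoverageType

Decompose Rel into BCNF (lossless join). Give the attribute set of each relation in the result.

{Adjuster, CoverageType}; {Adjuster, Premium, Region}; {ClaimID, Region, VIN}

Candidate key of the original relation: {ClaimID, VIN}.
In {Adjuster, ClaimID, CoverageType, Premium, Region, VIN}, {Region} is not a superkey ({Region}⁺ restricted to this set is {Adjuster, CoverageType, Premium, Region}), so split on Region -> Adjuster, CoverageType, Premium into {Adjuster, CoverageType, Premium, Region} and {ClaimID, Region, VIN}.
In {Adjuster, CoverageType, Premium, Region}, {Adjuster} is not a superkey ({Adjuster}⁺ restricted to this set is {Adjuster, CoverageType}), so split on Adjuster -> CoverageType into {Adjuster, CoverageType} and {Adjuster, Premium, Region}.
{Adjuster, CoverageType} has no BCNF violation.
{Adjuster, Premium, Region} has no BCNF violation.
{ClaimID, Region, VIN} has no BCNF violation.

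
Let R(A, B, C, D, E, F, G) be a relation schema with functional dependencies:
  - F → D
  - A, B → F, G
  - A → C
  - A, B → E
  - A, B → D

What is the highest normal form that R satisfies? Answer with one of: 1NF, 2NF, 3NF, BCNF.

Candidate key: {A, B}. Prime attributes: {A, B}.
For F → D we have {F}⁺ = {D, F}; {F} is not a superkey, so BCNF fails.
F → D has non-prime {D} on the right and a non-superkey on the left, so 3NF fails.
The proper key subset {A} of {A, B} determines non-prime {C}, so the relation is not even in 2NF.

1NF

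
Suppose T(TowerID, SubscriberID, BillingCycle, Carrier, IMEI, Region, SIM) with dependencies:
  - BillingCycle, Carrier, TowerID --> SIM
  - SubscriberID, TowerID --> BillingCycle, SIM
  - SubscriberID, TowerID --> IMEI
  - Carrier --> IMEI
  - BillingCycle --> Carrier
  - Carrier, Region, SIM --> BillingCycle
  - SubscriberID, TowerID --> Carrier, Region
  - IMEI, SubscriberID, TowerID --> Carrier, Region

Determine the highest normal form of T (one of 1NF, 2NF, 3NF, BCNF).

2NF

Candidate key: {SubscriberID, TowerID}. Prime attributes: {SubscriberID, TowerID}.
For BillingCycle, Carrier, TowerID --> SIM we have {BillingCycle, Carrier, TowerID}⁺ = {BillingCycle, Carrier, IMEI, SIM, TowerID}; {BillingCycle, Carrier, TowerID} is not a superkey, so BCNF fails.
BillingCycle, Carrier, TowerID --> SIM has non-prime {SIM} on the right and a non-superkey on the left, so 3NF fails.
No non-prime attribute depends on a proper subset of any candidate key, so 2NF holds.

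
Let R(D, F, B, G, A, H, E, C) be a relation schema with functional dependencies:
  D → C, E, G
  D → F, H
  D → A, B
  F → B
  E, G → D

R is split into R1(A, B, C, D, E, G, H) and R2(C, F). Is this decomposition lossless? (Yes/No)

The shared attributes are {C} and {C}⁺ = {C}.
R1 ⊄ {C} and R2 ⊄ {C}, so the split is lossy.

No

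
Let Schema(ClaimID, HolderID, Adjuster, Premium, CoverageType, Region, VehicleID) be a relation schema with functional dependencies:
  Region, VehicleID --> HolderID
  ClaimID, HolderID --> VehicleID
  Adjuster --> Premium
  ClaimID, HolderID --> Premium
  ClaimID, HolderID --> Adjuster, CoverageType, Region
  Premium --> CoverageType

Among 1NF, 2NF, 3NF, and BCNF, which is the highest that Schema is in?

2NF

Candidate keys: {ClaimID, HolderID}, {ClaimID, Region, VehicleID}. Prime attributes: {ClaimID, HolderID, Region, VehicleID}.
For Region, VehicleID --> HolderID we have {Region, VehicleID}⁺ = {HolderID, Region, VehicleID}; {Region, VehicleID} is not a superkey, so BCNF fails.
Adjuster --> Premium has non-prime {Premium} on the right and a non-superkey on the left, so 3NF fails.
No proper subset of a key has a non-prime attribute in its closure, so there is no partial dependency; 2NF holds.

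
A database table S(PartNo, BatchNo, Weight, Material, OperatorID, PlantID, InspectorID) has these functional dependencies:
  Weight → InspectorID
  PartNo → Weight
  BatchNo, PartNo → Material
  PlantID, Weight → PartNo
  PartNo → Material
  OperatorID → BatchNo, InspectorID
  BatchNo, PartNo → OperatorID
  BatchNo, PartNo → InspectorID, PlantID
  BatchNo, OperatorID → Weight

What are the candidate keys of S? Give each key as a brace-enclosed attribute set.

{BatchNo, PartNo}⁺ = {BatchNo, InspectorID, Material, OperatorID, PartNo, PlantID, Weight} — all of the relation — so {BatchNo, PartNo} is a candidate key.
{OperatorID, PartNo}⁺ = {BatchNo, InspectorID, Material, OperatorID, PartNo, PlantID, Weight} — all of the relation — so {OperatorID, PartNo} is a candidate key.
{OperatorID, PlantID}⁺ = {BatchNo, InspectorID, Material, OperatorID, PartNo, PlantID, Weight} — all of the relation — so {OperatorID, PlantID} is a candidate key.
{BatchNo, PlantID, Weight}⁺ = {BatchNo, InspectorID, Material, OperatorID, PartNo, PlantID, Weight} — all of the relation — so {BatchNo, PlantID, Weight} is a candidate key.
Any other superkey properly contains one of these, so there are no further candidate keys.

{BatchNo, PartNo}, {BatchNo, PlantID, Weight}, {OperatorID, PartNo}, {OperatorID, PlantID}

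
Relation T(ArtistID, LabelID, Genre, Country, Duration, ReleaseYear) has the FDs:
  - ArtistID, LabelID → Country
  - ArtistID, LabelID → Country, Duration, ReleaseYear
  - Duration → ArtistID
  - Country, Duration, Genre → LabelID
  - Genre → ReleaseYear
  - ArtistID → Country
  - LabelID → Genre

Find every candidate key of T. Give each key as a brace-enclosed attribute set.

{ArtistID, LabelID}, {Duration, Genre}, {Duration, LabelID}

{ArtistID, LabelID} is a candidate key since {ArtistID, LabelID}⁺ = {ArtistID, Country, Duration, Genre, LabelID, ReleaseYear} covers every attribute.
{Duration, Genre} is a candidate key since {Duration, Genre}⁺ = {ArtistID, Country, Duration, Genre, LabelID, ReleaseYear} covers every attribute.
{Duration, LabelID} is a candidate key since {Duration, LabelID}⁺ = {ArtistID, Country, Duration, Genre, LabelID, ReleaseYear} covers every attribute.
No proper subset of any of these is a key, and no other minimal superkey exists.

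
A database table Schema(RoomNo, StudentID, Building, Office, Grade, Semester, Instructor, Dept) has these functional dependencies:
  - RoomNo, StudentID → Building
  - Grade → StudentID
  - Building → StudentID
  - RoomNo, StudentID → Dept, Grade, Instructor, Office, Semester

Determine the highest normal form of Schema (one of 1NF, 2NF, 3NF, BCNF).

3NF

Candidate keys: {Building, RoomNo}, {Grade, RoomNo}, {RoomNo, StudentID}. Prime attributes: {Building, Grade, RoomNo, StudentID}.
Grade → StudentID: {Grade}⁺ = {Grade, StudentID}, which is not all of the attributes, so the left side is not a superkey — BCNF is violated.
Its right-hand attributes {StudentID} are all prime, as are those of every other non-superkey FD — the relation is in 3NF.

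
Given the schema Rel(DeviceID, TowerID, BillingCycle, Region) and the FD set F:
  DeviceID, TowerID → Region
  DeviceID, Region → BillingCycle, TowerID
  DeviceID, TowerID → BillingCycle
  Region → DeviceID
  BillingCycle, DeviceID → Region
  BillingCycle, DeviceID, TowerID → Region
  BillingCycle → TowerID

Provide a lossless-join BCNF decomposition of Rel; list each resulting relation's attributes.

Candidate keys of the original relation: {BillingCycle, DeviceID}, {DeviceID, TowerID}, {Region}.
Within {BillingCycle, DeviceID, Region, TowerID}: {BillingCycle}⁺ ∩ {BillingCycle, DeviceID, Region, TowerID} = {BillingCycle, TowerID}, not the whole set, so BillingCycle → TowerID violates BCNF; decompose into {BillingCycle, TowerID} and {BillingCycle, DeviceID, Region}.
{BillingCycle, TowerID}: every determinant is a superkey — BCNF.
{BillingCycle, DeviceID, Region}: every determinant is a superkey — BCNF.

{BillingCycle, DeviceID, Region}; {BillingCycle, TowerID}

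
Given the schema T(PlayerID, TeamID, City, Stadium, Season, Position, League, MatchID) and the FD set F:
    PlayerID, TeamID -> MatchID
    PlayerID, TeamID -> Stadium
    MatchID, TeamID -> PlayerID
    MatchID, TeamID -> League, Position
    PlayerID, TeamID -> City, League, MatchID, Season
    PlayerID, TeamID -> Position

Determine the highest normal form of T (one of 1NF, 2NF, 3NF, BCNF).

Candidate keys: {MatchID, TeamID}, {PlayerID, TeamID}. Prime attributes: {MatchID, PlayerID, TeamID}.
Every FD has a superkey on the left, so the relation is in BCNF.

BCNF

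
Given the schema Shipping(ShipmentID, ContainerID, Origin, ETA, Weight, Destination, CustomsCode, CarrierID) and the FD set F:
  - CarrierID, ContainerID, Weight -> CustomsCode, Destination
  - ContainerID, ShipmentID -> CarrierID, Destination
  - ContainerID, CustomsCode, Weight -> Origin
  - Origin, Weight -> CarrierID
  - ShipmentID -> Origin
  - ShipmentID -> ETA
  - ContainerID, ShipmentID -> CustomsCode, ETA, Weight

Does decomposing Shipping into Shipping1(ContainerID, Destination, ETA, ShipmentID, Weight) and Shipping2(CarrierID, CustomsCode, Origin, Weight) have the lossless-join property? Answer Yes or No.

Shipping1 ∩ Shipping2 = {Weight}; its closure under F is {Weight}.
Neither Shipping1 nor Shipping2 is contained in that closure, so the decomposition is lossy.

No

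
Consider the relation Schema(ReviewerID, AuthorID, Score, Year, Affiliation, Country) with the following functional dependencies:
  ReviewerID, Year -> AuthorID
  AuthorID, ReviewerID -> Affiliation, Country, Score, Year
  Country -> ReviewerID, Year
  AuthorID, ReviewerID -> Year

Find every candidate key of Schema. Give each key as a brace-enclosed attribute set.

Closure of {Country} is {Affiliation, AuthorID, Country, ReviewerID, Score, Year}, the whole schema; {Country} is a candidate key.
Closure of {AuthorID, ReviewerID} is {Affiliation, AuthorID, Country, ReviewerID, Score, Year}, the whole schema; {AuthorID, ReviewerID} is a candidate key.
Closure of {ReviewerID, Year} is {Affiliation, AuthorID, Country, ReviewerID, Score, Year}, the whole schema; {ReviewerID, Year} is a candidate key.
Any other superkey properly contains one of these, so there are no further candidate keys.

{AuthorID, ReviewerID}, {Country}, {ReviewerID, Year}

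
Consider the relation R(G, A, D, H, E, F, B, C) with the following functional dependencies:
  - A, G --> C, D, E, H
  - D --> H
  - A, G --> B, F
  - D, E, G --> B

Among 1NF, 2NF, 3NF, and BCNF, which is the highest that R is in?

Candidate key: {A, G}. Prime attributes: {A, G}.
For D --> H we have {D}⁺ = {D, H}; {D} is not a superkey, so BCNF fails.
D --> H determines the non-prime attribute {H} from a non-superkey — 3NF is violated.
Checking every proper subset of each key, none determines a non-prime attribute — 2NF is satisfied.

2NF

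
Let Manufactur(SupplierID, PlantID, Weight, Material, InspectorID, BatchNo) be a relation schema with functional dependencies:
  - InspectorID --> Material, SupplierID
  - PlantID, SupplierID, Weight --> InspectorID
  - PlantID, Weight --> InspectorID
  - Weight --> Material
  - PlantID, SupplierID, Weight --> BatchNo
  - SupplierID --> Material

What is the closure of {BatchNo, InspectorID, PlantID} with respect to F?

Start with {BatchNo, InspectorID, PlantID}.
InspectorID --> Material, SupplierID applies; add {Material, SupplierID} → now {BatchNo, InspectorID, Material, PlantID, SupplierID}.
No further FD applies.

{BatchNo, InspectorID, Material, PlantID, SupplierID}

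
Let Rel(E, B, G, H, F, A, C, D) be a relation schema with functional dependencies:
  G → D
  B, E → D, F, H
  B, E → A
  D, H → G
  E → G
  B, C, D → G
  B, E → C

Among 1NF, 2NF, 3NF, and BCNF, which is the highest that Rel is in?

Candidate key: {B, E}. Prime attributes: {B, E}.
G → D: {G}⁺ = {D, G}, which is not all of the attributes, so the left side is not a superkey — BCNF is violated.
G → D determines the non-prime attribute {D} from a non-superkey — 3NF is violated.
The proper key subset {E} of {B, E} determines non-prime {D, G}, so the relation is not even in 2NF.

1NF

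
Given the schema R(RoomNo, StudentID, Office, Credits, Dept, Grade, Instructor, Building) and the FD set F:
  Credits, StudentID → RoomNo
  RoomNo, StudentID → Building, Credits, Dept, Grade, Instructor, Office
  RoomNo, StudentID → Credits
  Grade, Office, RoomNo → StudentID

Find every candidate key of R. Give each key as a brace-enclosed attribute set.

{Credits, StudentID}⁺ = {Building, Credits, Dept, Grade, Instructor, Office, RoomNo, StudentID} — all of the relation — so {Credits, StudentID} is a candidate key.
{RoomNo, StudentID}⁺ = {Building, Credits, Dept, Grade, Instructor, Office, RoomNo, StudentID} — all of the relation — so {RoomNo, StudentID} is a candidate key.
{Grade, Office, RoomNo}⁺ = {Building, Credits, Dept, Grade, Instructor, Office, RoomNo, StudentID} — all of the relation — so {Grade, Office, RoomNo} is a candidate key.
No proper subset of any of these is a key, and no other minimal superkey exists.

{Credits, StudentID}, {Grade, Office, RoomNo}, {RoomNo, StudentID}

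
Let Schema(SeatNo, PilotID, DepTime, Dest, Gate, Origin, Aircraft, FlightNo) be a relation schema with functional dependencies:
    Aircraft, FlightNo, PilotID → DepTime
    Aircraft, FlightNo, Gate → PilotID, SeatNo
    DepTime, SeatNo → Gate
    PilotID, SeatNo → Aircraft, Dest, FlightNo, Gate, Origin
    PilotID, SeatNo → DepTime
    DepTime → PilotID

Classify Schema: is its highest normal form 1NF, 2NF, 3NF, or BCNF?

3NF

Candidate keys: {Aircraft, FlightNo, Gate}, {DepTime, SeatNo}, {PilotID, SeatNo}. Prime attributes: {Aircraft, DepTime, FlightNo, Gate, PilotID, SeatNo}.
Aircraft, FlightNo, PilotID → DepTime: {Aircraft, FlightNo, PilotID}⁺ = {Aircraft, DepTime, FlightNo, PilotID}, which is not all of the attributes, so the left side is not a superkey — BCNF is violated.
Its right-hand attributes {DepTime} are all prime, as are those of every other non-superkey FD — the relation is in 3NF.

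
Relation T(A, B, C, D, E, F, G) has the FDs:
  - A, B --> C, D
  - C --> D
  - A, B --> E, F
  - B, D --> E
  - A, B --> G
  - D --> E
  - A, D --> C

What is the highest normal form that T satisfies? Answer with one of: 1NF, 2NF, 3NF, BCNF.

2NF

Candidate key: {A, B}. Prime attributes: {A, B}.
For C --> D we have {C}⁺ = {C, D, E}; {C} is not a superkey, so BCNF fails.
Because {D} is non-prime and the left side of C --> D is not a superkey, the relation is not in 3NF.
Checking every proper subset of each key, none determines a non-prime attribute — 2NF is satisfied.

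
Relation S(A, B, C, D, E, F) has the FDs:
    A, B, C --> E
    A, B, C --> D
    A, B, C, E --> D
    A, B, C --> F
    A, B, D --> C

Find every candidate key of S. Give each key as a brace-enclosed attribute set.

{A, B, C}, {A, B, D}

Attributes never on any right-hand side: {A, B} — every candidate key must contain all of them.
{A, B, C} is a candidate key since {A, B, C}⁺ = {A, B, C, D, E, F} covers every attribute.
{A, B, D} is a candidate key since {A, B, D}⁺ = {A, B, C, D, E, F} covers every attribute.
These are minimal and exhaustive — every other superkey contains one of them.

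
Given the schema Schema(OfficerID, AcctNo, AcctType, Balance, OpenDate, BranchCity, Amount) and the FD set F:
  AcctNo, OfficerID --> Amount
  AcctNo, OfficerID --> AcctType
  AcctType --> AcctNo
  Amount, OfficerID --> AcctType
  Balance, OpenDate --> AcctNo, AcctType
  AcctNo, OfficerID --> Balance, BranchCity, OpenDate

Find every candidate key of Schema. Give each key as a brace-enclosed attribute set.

{AcctNo, OfficerID}, {AcctType, OfficerID}, {Amount, OfficerID}, {Balance, OfficerID, OpenDate}

Attributes never on any right-hand side: {OfficerID} — every candidate key must contain it.
{AcctNo, OfficerID}⁺ = {AcctNo, AcctType, Amount, Balance, BranchCity, OfficerID, OpenDate}, which is every attribute, so {AcctNo, OfficerID} is a candidate key.
{AcctType, OfficerID}⁺ = {AcctNo, AcctType, Amount, Balance, BranchCity, OfficerID, OpenDate}, which is every attribute, so {AcctType, OfficerID} is a candidate key.
{Amount, OfficerID}⁺ = {AcctNo, AcctType, Amount, Balance, BranchCity, OfficerID, OpenDate}, which is every attribute, so {Amount, OfficerID} is a candidate key.
{Balance, OfficerID, OpenDate}⁺ = {AcctNo, AcctType, Amount, Balance, BranchCity, OfficerID, OpenDate}, which is every attribute, so {Balance, OfficerID, OpenDate} is a candidate key.
No proper subset of any of these is a key, and no other minimal superkey exists.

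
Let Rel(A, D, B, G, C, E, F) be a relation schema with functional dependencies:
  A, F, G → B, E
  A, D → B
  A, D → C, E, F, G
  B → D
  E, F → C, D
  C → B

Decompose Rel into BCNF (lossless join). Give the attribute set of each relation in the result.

{A, E, F, G}; {B, C}; {B, D}; {C, E, F}

Candidate keys of the original relation: {A, B}, {A, C}, {A, D}, {A, E, F}, {A, F, G}.
Within {A, B, C, D, E, F, G}: {B}⁺ ∩ {A, B, C, D, E, F, G} = {B, D}, not the whole set, so B → D violates BCNF; decompose into {B, D} and {A, B, C, E, F, G}.
{B, D}: every determinant is a superkey — BCNF.
Within {A, B, C, E, F, G}: {E, F}⁺ ∩ {A, B, C, E, F, G} = {B, C, E, F}, not the whole set, so E, F → B, C violates BCNF; decompose into {B, C, E, F} and {A, E, F, G}.
Within {B, C, E, F}: {C}⁺ ∩ {B, C, E, F} = {B, C}, not the whole set, so C → B violates BCNF; decompose into {B, C} and {C, E, F}.
{B, C}: every determinant is a superkey — BCNF.
{C, E, F}: every determinant is a superkey — BCNF.
{A, E, F, G}: every determinant is a superkey — BCNF.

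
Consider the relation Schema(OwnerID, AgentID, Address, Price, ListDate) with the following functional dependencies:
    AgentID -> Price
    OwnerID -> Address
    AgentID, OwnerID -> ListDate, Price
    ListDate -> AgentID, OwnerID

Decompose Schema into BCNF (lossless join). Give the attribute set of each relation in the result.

Candidate keys of the original relation: {AgentID, OwnerID}, {ListDate}.
Within {Address, AgentID, ListDate, OwnerID, Price}: {AgentID}⁺ ∩ {Address, AgentID, ListDate, OwnerID, Price} = {AgentID, Price}, not the whole set, so AgentID -> Price violates BCNF; decompose into {AgentID, Price} and {Address, AgentID, ListDate, OwnerID}.
{AgentID, Price}: every determinant is a superkey — BCNF.
Within {Address, AgentID, ListDate, OwnerID}: {OwnerID}⁺ ∩ {Address, AgentID, ListDate, OwnerID} = {Address, OwnerID}, not the whole set, so OwnerID -> Address violates BCNF; decompose into {Address, OwnerID} and {AgentID, ListDate, OwnerID}.
{Address, OwnerID}: every determinant is a superkey — BCNF.
{AgentID, ListDate, OwnerID}: every determinant is a superkey — BCNF.

{Address, OwnerID}; {AgentID, ListDate, OwnerID}; {AgentID, Price}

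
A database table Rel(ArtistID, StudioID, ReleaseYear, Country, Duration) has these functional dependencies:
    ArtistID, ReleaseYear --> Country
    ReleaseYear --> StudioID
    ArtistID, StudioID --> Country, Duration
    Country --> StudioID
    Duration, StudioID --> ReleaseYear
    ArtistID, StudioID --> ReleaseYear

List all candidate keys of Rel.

No FD produces {ArtistID}, so it must be in every candidate key.
{ArtistID, Country} is a candidate key since {ArtistID, Country}⁺ = {ArtistID, Country, Duration, ReleaseYear, StudioID} covers every attribute.
{ArtistID, ReleaseYear} is a candidate key since {ArtistID, ReleaseYear}⁺ = {ArtistID, Country, Duration, ReleaseYear, StudioID} covers every attribute.
{ArtistID, StudioID} is a candidate key since {ArtistID, StudioID}⁺ = {ArtistID, Country, Duration, ReleaseYear, StudioID} covers every attribute.
No proper subset of any of these is a key, and no other minimal superkey exists.

{ArtistID, Country}, {ArtistID, ReleaseYear}, {ArtistID, StudioID}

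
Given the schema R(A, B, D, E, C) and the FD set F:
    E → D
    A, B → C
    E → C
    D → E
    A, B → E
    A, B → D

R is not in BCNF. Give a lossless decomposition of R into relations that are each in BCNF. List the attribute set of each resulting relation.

Candidate key of the original relation: {A, B}.
Within {A, B, C, D, E}: {E}⁺ ∩ {A, B, C, D, E} = {C, D, E}, not the whole set, so E → C, D violates BCNF; decompose into {C, D, E} and {A, B, E}.
{C, D, E}: every determinant is a superkey — BCNF.
{A, B, E}: every determinant is a superkey — BCNF.

{A, B, E}; {C, D, E}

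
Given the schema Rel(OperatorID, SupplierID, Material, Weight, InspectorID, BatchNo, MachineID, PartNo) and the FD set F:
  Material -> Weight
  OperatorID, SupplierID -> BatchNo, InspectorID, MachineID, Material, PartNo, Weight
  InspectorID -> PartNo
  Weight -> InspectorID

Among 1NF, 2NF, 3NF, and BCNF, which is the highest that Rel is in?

Candidate key: {OperatorID, SupplierID}. Prime attributes: {OperatorID, SupplierID}.
For Material -> Weight we have {Material}⁺ = {InspectorID, Material, PartNo, Weight}; {Material} is not a superkey, so BCNF fails.
Material -> Weight determines the non-prime attribute {Weight} from a non-superkey — 3NF is violated.
No proper subset of a key has a non-prime attribute in its closure, so there is no partial dependency; 2NF holds.

2NF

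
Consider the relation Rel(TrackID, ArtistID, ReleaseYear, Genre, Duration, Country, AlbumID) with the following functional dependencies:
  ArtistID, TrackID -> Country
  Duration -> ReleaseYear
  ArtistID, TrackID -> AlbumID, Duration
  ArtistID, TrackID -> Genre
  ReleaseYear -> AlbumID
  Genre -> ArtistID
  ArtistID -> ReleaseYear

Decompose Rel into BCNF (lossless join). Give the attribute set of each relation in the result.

{AlbumID, ReleaseYear}; {ArtistID, Genre}; {Country, Duration, Genre, TrackID}; {Duration, ReleaseYear}

Candidate keys of the original relation: {ArtistID, TrackID}, {Genre, TrackID}.
Within {AlbumID, ArtistID, Country, Duration, Genre, ReleaseYear, TrackID}: {Duration}⁺ ∩ {AlbumID, ArtistID, Country, Duration, Genre, ReleaseYear, TrackID} = {AlbumID, Duration, ReleaseYear}, not the whole set, so Duration -> AlbumID, ReleaseYear violates BCNF; decompose into {AlbumID, Duration, ReleaseYear} and {ArtistID, Country, Duration, Genre, TrackID}.
Within {AlbumID, Duration, ReleaseYear}: {ReleaseYear}⁺ ∩ {AlbumID, Duration, ReleaseYear} = {AlbumID, ReleaseYear}, not the whole set, so ReleaseYear -> AlbumID violates BCNF; decompose into {AlbumID, ReleaseYear} and {Duration, ReleaseYear}.
{AlbumID, ReleaseYear} has no BCNF violation.
{Duration, ReleaseYear} has no BCNF violation.
Within {ArtistID, Country, Duration, Genre, TrackID}: {Genre}⁺ ∩ {ArtistID, Country, Duration, Genre, TrackID} = {ArtistID, Genre}, not the whole set, so Genre -> ArtistID violates BCNF; decompose into {ArtistID, Genre} and {Country, Duration, Genre, TrackID}.
{ArtistID, Genre} has no BCNF violation.
{Country, Duration, Genre, TrackID} has no BCNF violation.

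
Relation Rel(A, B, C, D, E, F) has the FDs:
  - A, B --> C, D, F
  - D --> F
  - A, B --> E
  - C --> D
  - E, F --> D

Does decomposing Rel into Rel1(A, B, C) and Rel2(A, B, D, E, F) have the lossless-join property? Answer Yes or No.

The shared attributes are {A, B} and {A, B}⁺ = {A, B, C, D, E, F}.
Since Rel1 ⊆ {A, B, C, D, E, F}, the intersection is a superkey of Rel1; the decomposition is lossless.

Yes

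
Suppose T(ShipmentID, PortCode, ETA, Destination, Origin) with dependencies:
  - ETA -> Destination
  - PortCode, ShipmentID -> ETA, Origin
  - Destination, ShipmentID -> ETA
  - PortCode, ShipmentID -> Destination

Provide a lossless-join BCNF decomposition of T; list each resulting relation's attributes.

{Destination, ETA}; {ETA, Origin, PortCode, ShipmentID}

Candidate key of the original relation: {PortCode, ShipmentID}.
{Destination, ETA, Origin, PortCode, ShipmentID}: {ETA} determines {Destination, ETA} here but is not a superkey — split on ETA -> Destination, giving {Destination, ETA} and {ETA, Origin, PortCode, ShipmentID}.
{Destination, ETA} is in BCNF.
{ETA, Origin, PortCode, ShipmentID} is in BCNF.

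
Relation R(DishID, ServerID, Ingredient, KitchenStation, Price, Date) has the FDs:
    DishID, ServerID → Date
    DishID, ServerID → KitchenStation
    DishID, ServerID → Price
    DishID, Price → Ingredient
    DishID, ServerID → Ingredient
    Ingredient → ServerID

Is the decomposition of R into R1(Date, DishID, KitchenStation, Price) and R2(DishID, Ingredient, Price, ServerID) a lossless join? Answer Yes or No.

Yes

The shared attributes are {DishID, Price} and {DishID, Price}⁺ = {Date, DishID, Ingredient, KitchenStation, Price, ServerID}.
Since R1 ⊆ {Date, DishID, Ingredient, KitchenStation, Price, ServerID}, the intersection is a superkey of R1; the decomposition is lossless.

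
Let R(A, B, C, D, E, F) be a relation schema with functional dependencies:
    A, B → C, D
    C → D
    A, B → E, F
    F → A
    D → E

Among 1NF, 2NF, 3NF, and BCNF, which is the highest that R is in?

2NF

Candidate keys: {A, B}, {B, F}. Prime attributes: {A, B, F}.
C → D breaks BCNF: {C}⁺ = {C, D, E}, so {C} is not a superkey.
Because {D} is non-prime and the left side of C → D is not a superkey, the relation is not in 3NF.
No non-prime attribute depends on a proper subset of any candidate key, so 2NF holds.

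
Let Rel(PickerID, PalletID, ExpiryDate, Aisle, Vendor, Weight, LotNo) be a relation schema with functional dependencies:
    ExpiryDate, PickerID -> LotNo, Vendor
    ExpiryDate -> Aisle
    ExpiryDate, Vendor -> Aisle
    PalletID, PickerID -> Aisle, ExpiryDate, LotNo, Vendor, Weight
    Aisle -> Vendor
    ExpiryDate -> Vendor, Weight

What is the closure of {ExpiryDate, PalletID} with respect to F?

Start with {ExpiryDate, PalletID}.
ExpiryDate -> Aisle applies; add {Aisle} → now {Aisle, ExpiryDate, PalletID}.
Aisle -> Vendor applies; add {Vendor} → now {Aisle, ExpiryDate, PalletID, Vendor}.
ExpiryDate -> Vendor, Weight applies; add {Weight} → now {Aisle, ExpiryDate, PalletID, Vendor, Weight}.
No further FD applies.

{Aisle, ExpiryDate, PalletID, Vendor, Weight}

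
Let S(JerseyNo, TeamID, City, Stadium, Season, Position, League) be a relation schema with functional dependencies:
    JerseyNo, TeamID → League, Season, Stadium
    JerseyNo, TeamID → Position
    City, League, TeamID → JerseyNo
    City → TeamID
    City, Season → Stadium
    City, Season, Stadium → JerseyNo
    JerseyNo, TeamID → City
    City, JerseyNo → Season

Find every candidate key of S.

{City, JerseyNo}, {City, League}, {City, Season}, {JerseyNo, TeamID}

{City, JerseyNo}⁺ = {City, JerseyNo, League, Position, Season, Stadium, TeamID}, which is every attribute, so {City, JerseyNo} is a candidate key.
{City, League}⁺ = {City, JerseyNo, League, Position, Season, Stadium, TeamID}, which is every attribute, so {City, League} is a candidate key.
{City, Season}⁺ = {City, JerseyNo, League, Position, Season, Stadium, TeamID}, which is every attribute, so {City, Season} is a candidate key.
{JerseyNo, TeamID}⁺ = {City, JerseyNo, League, Position, Season, Stadium, TeamID}, which is every attribute, so {JerseyNo, TeamID} is a candidate key.
These are minimal and exhaustive — every other superkey contains one of them.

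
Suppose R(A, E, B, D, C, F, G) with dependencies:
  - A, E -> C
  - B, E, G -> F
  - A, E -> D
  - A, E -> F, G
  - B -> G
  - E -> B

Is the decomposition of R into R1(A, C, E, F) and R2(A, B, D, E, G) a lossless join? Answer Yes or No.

R1 ∩ R2 = {A, E}; its closure under F is {A, B, C, D, E, F, G}.
Since R1 ⊆ {A, B, C, D, E, F, G}, the intersection is a superkey of R1; the decomposition is lossless.

Yes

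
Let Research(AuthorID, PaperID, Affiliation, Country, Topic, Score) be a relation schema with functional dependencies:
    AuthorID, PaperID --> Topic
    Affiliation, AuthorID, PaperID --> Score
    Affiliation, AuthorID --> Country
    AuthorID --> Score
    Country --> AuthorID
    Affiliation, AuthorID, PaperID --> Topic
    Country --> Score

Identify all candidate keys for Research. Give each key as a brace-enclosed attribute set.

{Affiliation, PaperID} never appear on the right of any FD, so every key must include all of them.
{Affiliation, AuthorID, PaperID}⁺ = {Affiliation, AuthorID, Country, PaperID, Score, Topic} — all of the relation — so {Affiliation, AuthorID, PaperID} is a candidate key.
{Affiliation, Country, PaperID}⁺ = {Affiliation, AuthorID, Country, PaperID, Score, Topic} — all of the relation — so {Affiliation, Country, PaperID} is a candidate key.
No proper subset of any of these is a key, and no other minimal superkey exists.

{Affiliation, AuthorID, PaperID}, {Affiliation, Country, PaperID}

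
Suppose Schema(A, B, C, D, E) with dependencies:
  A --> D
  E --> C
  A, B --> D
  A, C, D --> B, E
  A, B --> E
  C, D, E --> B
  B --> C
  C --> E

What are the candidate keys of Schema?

{A, B}, {A, C}, {A, E}

Attributes never on any right-hand side: {A} — every candidate key must contain it.
{A, B}⁺ = {A, B, C, D, E} — all of the relation — so {A, B} is a candidate key.
{A, C}⁺ = {A, B, C, D, E} — all of the relation — so {A, C} is a candidate key.
{A, E}⁺ = {A, B, C, D, E} — all of the relation — so {A, E} is a candidate key.
No proper subset of any of these is a key, and no other minimal superkey exists.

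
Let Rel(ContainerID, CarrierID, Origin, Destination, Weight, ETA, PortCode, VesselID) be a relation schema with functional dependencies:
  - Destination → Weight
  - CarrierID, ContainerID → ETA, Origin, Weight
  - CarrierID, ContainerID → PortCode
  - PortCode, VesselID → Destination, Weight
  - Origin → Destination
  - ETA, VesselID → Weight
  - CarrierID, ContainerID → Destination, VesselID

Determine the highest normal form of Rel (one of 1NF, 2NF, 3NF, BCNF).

2NF

Candidate key: {CarrierID, ContainerID}. Prime attributes: {CarrierID, ContainerID}.
Destination → Weight: {Destination}⁺ = {Destination, Weight}, which is not all of the attributes, so the left side is not a superkey — BCNF is violated.
Destination → Weight determines the non-prime attribute {Weight} from a non-superkey — 3NF is violated.
Checking every proper subset of each key, none determines a non-prime attribute — 2NF is satisfied.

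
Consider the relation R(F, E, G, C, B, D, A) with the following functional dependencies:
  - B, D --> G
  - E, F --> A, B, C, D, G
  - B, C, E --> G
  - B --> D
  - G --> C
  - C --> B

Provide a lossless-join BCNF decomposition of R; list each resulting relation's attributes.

{A, B, E, F}; {B, C, D, G}

Candidate key of the original relation: {E, F}.
Within {A, B, C, D, E, F, G}: {B, D}⁺ ∩ {A, B, C, D, E, F, G} = {B, C, D, G}, not the whole set, so B, D --> C, G violates BCNF; decompose into {B, C, D, G} and {A, B, D, E, F}.
{B, C, D, G} is in BCNF.
Within {A, B, D, E, F}: {B}⁺ ∩ {A, B, D, E, F} = {B, D}, not the whole set, so B --> D violates BCNF; decompose into {B, D} and {A, B, E, F}.
{B, D} is in BCNF.
{A, B, E, F} is in BCNF.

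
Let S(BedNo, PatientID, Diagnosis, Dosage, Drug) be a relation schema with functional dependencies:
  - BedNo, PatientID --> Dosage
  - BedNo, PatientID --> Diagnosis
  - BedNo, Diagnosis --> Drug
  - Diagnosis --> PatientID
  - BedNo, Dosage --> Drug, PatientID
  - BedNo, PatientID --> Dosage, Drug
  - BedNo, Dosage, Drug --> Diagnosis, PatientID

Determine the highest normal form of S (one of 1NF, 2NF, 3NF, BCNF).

Candidate keys: {BedNo, Diagnosis}, {BedNo, Dosage}, {BedNo, PatientID}. Prime attributes: {BedNo, Diagnosis, Dosage, PatientID}.
Diagnosis --> PatientID: {Diagnosis}⁺ = {Diagnosis, PatientID}, which is not all of the attributes, so the left side is not a superkey — BCNF is violated.
Its right-hand attributes {PatientID} are all prime, as are those of every other non-superkey FD — the relation is in 3NF.

3NF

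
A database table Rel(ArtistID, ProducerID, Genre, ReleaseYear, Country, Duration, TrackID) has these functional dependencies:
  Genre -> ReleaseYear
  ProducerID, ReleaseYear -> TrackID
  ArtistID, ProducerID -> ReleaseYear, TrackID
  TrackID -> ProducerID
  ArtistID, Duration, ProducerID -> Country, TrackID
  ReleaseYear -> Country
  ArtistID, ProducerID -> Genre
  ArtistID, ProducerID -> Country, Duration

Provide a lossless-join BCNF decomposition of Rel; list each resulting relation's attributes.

Candidate keys of the original relation: {ArtistID, ProducerID}, {ArtistID, TrackID}.
In {ArtistID, Country, Duration, Genre, ProducerID, ReleaseYear, TrackID}, {Genre} is not a superkey ({Genre}⁺ restricted to this set is {Country, Genre, ReleaseYear}), so split on Genre -> Country, ReleaseYear into {Country, Genre, ReleaseYear} and {ArtistID, Duration, Genre, ProducerID, TrackID}.
In {Country, Genre, ReleaseYear}, {ReleaseYear} is not a superkey ({ReleaseYear}⁺ restricted to this set is {Country, ReleaseYear}), so split on ReleaseYear -> Country into {Country, ReleaseYear} and {Genre, ReleaseYear}.
{Country, ReleaseYear} is in BCNF.
{Genre, ReleaseYear} is in BCNF.
In {ArtistID, Duration, Genre, ProducerID, TrackID}, {TrackID} is not a superkey ({TrackID}⁺ restricted to this set is {ProducerID, TrackID}), so split on TrackID -> ProducerID into {ProducerID, TrackID} and {ArtistID, Duration, Genre, TrackID}.
{ProducerID, TrackID} is in BCNF.
{ArtistID, Duration, Genre, TrackID} is in BCNF.

{ArtistID, Duration, Genre, TrackID}; {Country, ReleaseYear}; {Genre, ReleaseYear}; {ProducerID, TrackID}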